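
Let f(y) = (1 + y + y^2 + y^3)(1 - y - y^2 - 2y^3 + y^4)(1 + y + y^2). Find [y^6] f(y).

(1 + y + y^2 + y^3) has coefficients 1,1,1,1 for degrees 0…3.
(1 - y - y^2 - 2y^3 + y^4) has coefficients 1,-1,-1,-2,1,0,0 for degrees 0…6.
Finally multiplying by (1 + y + y^2), the product of all factors after the first has coefficients 1,0,-1,-4,-2,-1,1 for degrees 0…6.
[y^6] = 1·1 + 1·(-1) + 1·(-2) + 1·(-4) = -6.

-6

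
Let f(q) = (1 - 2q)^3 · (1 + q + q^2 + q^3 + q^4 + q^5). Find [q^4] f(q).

(1 - 2q)^3 has coefficients 1,-6,12,-8 for degrees 0…3.
(1 + q + q^2 + q^3 + q^4 + q^5) has coefficients 1,1,1,1,1 for degrees 0…4.
[q^4] = 1·1 − 6·1 + 12·1 − 8·1 = -1.

-1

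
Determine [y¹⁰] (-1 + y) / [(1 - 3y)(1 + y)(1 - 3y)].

The denominator gives the recurrence a_n = 5a_(n−1) − 3a_(n−2) − 9a_(n−3) for n ≥ 3; the numerator fixes a_0 = -1, a_1 = -4, a_2 = -17.
Iterating: -1, -4, -17, -64, -233, -820, -2825, -9568, -31985, -105796, -346913, so a_10 = -346913.

-346913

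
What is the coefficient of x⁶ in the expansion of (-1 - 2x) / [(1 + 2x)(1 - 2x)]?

-64

Partial fractions give a closed form: a_n = (-1)·2^n.
At n = 6: a_6 = -64.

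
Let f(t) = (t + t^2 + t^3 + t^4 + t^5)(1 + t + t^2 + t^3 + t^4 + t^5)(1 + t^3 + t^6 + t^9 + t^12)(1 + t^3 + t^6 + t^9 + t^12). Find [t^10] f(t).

25

(t + t^2 + t^3 + t^4 + t^5) has coefficients 0,1,1,1,1,1 for degrees 0…5.
(1 + t + t^2 + t^3 + t^4 + t^5) has coefficients 1,1,1,1,1,1,0,0,0,0,0 for degrees 0…10.
Multiplying by (1 + t^3 + t^6 + t^9 + t^12) gives running coefficients 1,1,1,2,2,2,2,2,2,2,2 for degrees 0…10.
Finally multiplying by (1 + t^3 + t^6 + t^9 + t^12), the product of all factors after the first has coefficients 1,1,1,3,3,3,5,5,5,7,7 for degrees 0…10.
[t^10] = 1·7 + 1·5 + 1·5 + 1·5 + 1·3 = 25.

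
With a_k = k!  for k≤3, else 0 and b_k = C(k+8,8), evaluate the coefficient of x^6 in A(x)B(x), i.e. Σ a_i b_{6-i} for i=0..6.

6270

This is [x^6] in the product of the two ordinary generating functions.
Σ = 1·3003 + 1·1287 + 2·495 + 6·165 + 0·45 + 0·9 + 0·1 = 6270.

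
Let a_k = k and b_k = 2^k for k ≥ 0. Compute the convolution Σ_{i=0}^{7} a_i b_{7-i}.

247

This is [x^7] in the product of the two ordinary generating functions.
Σ = 0·128 + 1·64 + 2·32 + 3·16 + 4·8 + 5·4 + 6·2 + 7·1 = 247.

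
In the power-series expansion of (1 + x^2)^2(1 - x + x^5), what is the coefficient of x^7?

(1 + x^2)^2 has coefficients 1,0,2,0,1 for degrees 0…4.
(1 - x + x^5) has coefficients 1,-1,0,0,0,1,0,0 for degrees 0…7.
[x^7] = 1·0 + 2·1 + 1·0 = 2.

2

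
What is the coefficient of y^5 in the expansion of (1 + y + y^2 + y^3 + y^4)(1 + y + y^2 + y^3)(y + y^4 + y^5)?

7

(1 + y + y^2 + y^3 + y^4) has coefficients 1,1,1,1,1 for degrees 0…4.
(1 + y + y^2 + y^3) has coefficients 1,1,1,1,0,0 for degrees 0…5.
Finally multiplying by (y + y^4 + y^5), the product of all factors after the first has coefficients 0,1,1,1,2,2 for degrees 0…5.
[y^5] = 1·2 + 1·2 + 1·1 + 1·1 + 1·1 = 7.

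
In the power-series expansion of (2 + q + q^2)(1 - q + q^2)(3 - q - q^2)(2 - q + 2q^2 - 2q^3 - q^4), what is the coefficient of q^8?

-1

(2 + q + q^2) has coefficients 2,1,1 for degrees 0…2.
(1 - q + q^2) has coefficients 1,-1,1,0,0,0,0,0,0 for degrees 0…8.
Multiplying by (3 - q - q^2) gives running coefficients 3,-4,3,0,-1,0,0,0,0 for degrees 0…8.
Finally multiplying by (2 - q + 2q^2 - 2q^3 - q^4), the product of all factors after the first has coefficients 6,-11,16,-17,9,-1,-5,2,1 for degrees 0…8.
[q^8] = 2·1 + 1·2 + 1·(-5) = -1.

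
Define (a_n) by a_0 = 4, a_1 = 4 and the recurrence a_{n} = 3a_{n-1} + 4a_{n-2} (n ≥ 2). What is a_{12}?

26843548

The ordinary generating function has denominator 1 - 3q - 4q^2.
Iterating the recurrence: a_0,…,a_{12} = 4, 4, 28, 100, 412, 1636, 6556, 26212, 104860, 419428, 1677724, 6710884, 26843548.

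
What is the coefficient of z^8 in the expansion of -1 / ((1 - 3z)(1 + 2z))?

-4039

Partial fractions give a closed form: a_n = (-3/5)·3^n + (-2/5)·(-2)^n.
At n = 8: a_8 = -4039.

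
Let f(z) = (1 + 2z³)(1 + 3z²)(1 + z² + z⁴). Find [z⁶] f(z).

3

(1 + 2z³) has coefficients 1,0,0,2 for degrees 0…3.
(1 + 3z²) has coefficients 1,0,3,0,0,0,0 for degrees 0…6.
Finally multiplying by (1 + z² + z⁴), the product of all factors after the first has coefficients 1,0,4,0,4,0,3 for degrees 0…6.
[z⁶] = 1·3 + 2·0 = 3.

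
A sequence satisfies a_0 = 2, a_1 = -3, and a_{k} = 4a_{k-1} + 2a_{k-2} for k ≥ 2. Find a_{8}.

The ordinary generating function has denominator 1 - 4q - 2q^2.
Iterating the recurrence: a_0,…,a_{8} = 2, -3, -8, -38, -168, -748, -3328, -14808, -65888.

-65888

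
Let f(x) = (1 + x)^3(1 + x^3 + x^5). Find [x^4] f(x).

3

(1 + x)^3 has coefficients 1,3,3,1 for degrees 0…3.
(1 + x^3 + x^5) has coefficients 1,0,0,1,0 for degrees 0…4.
[x^4] = 1·0 + 3·1 + 3·0 + 1·0 = 3.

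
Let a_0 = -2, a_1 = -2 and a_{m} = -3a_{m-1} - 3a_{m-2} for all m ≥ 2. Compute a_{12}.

The ordinary generating function has denominator 1 + 3q + 3q^2.
Iterating the recurrence: a_0,…,a_{12} = -2, -2, 12, -30, 54, -72, 54, 54, -324, 810, -1458, 1944, -1458.

-1458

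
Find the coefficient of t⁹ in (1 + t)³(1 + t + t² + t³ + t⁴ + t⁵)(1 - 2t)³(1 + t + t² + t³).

-32

(1 + t)³ has coefficients 1,3,3,1 for degrees 0…3.
(1 + t + t² + t³ + t⁴ + t⁵) has coefficients 1,1,1,1,1,1,0,0,0,0 for degrees 0…9.
Multiplying by (1 - 2t)³ gives running coefficients 1,-5,7,-1,-1,-1,-2,4,-8,0 for degrees 0…9.
Finally multiplying by (1 + t + t² + t³), the product of all factors after the first has coefficients 1,-4,3,2,0,4,-5,0,-7,-6 for degrees 0…9.
[t⁹] = 1·(-6) + 3·(-7) + 3·0 + 1·(-5) = -32.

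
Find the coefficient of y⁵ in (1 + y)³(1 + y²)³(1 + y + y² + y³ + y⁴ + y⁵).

44

(1 + y)³ has coefficients 1,3,3,1 for degrees 0…3.
(1 + y²)³ has coefficients 1,0,3,0,3,0 for degrees 0…5.
Finally multiplying by (1 + y + y² + y³ + y⁴ + y⁵), the product of all factors after the first has coefficients 1,1,4,4,7,7 for degrees 0…5.
[y⁵] = 1·7 + 3·7 + 3·4 + 1·4 = 44.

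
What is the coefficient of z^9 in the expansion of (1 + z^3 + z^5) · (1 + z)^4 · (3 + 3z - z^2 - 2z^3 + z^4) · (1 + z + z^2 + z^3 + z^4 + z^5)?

124

(1 + z^3 + z^5) has coefficients 1,0,0,1,0,1 for degrees 0…5.
(1 + z)^4 has coefficients 1,4,6,4,1,0,0,0,0,0 for degrees 0…9.
Multiplying by (3 + 3z - z^2 - 2z^3 + z^4) gives running coefficients 3,15,29,24,2,-9,-3,2,1,0 for degrees 0…9.
Finally multiplying by (1 + z + z^2 + z^3 + z^4 + z^5), the product of all factors after the first has coefficients 3,18,47,71,73,64,58,45,17,-7 for degrees 0…9.
[z^9] = 1·(-7) + 1·58 + 1·73 = 124.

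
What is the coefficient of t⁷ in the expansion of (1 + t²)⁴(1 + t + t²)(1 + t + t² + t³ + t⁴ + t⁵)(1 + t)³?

249

(1 + t²)⁴ has coefficients 1,0,4,0,6,0,4,0 for degrees 0…7.
(1 + t + t²) has coefficients 1,1,1,0,0,0,0,0 for degrees 0…7.
Multiplying by (1 + t + t² + t³ + t⁴ + t⁵) gives running coefficients 1,2,3,3,3,3,2,1 for degrees 0…7.
Finally multiplying by (1 + t)³, the product of all factors after the first has coefficients 1,5,12,19,23,24,23,19 for degrees 0…7.
[t⁷] = 1·19 + 4·24 + 6·19 + 4·5 = 249.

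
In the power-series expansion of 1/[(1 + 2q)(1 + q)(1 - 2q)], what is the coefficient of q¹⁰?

The denominator gives the recurrence a_n = −a_(n−1) + 4a_(n−2) + 4a_(n−3) for n ≥ 3; the numerator fixes a_0 = 1, a_1 = -1, a_2 = 5.
Iterating: 1, -1, 5, -5, 21, -21, 85, -85, 341, -341, 1365, so a_10 = 1365.

1365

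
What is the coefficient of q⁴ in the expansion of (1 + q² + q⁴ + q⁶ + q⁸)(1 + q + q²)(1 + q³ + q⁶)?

(1 + q² + q⁴ + q⁶ + q⁸) has coefficients 1,0,1,0,1 for degrees 0…4.
(1 + q + q²) has coefficients 1,1,1,0,0 for degrees 0…4.
Finally multiplying by (1 + q³ + q⁶), the product of all factors after the first has coefficients 1,1,1,1,1 for degrees 0…4.
[q⁴] = 1·1 + 1·1 + 1·1 = 3.

3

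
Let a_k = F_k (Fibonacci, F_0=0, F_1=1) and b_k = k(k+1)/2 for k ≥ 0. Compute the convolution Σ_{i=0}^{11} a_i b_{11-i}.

894

This is [x^11] in the product of the two ordinary generating functions.
Σ = 0·66 + 1·55 + 1·45 + 2·36 + 3·28 + 5·21 + 8·15 + 13·10 + 21·6 + 34·3 + 55·1 + 89·0 = 894.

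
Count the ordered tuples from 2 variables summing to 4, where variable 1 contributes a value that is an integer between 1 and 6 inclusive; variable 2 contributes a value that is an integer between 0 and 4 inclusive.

The generating function for the choices is (y + y^2 + y^3 + y^4 + y^5 + y^6)·(1 + y + y^2 + y^3 + y^4); the count is [y^4].
(y + y^2 + y^3 + y^4 + y^5 + y^6) has coefficients 0,1,1,1,1 for degrees 0…4.
(1 + y + y^2 + y^3 + y^4) has coefficients 1,1,1,1,1 for degrees 0…4.
[y^4] = 1·1 + 1·1 + 1·1 + 1·1 = 4.

4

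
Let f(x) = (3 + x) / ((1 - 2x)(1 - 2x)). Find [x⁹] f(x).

17664

The denominator gives the recurrence a_n = 4a_(n−1) − 4a_(n−2) for n ≥ 2; the numerator fixes a_0 = 3, a_1 = 13.
Iterating: 3, 13, 40, 108, 272, 656, 1536, 3520, 7936, 17664, so a_9 = 17664.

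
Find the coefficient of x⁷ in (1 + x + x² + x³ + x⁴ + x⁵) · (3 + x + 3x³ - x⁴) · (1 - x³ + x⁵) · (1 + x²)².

14

(1 + x + x² + x³ + x⁴ + x⁵) has coefficients 1,1,1,1,1,1 for degrees 0…5.
(3 + x + 3x³ - x⁴) has coefficients 3,1,0,3,-1,0,0,0 for degrees 0…7.
Multiplying by (1 - x³ + x⁵) gives running coefficients 3,1,0,0,-2,3,-2,1 for degrees 0…7.
Finally multiplying by (1 + x²)², the product of all factors after the first has coefficients 3,1,6,2,1,4,-6,7 for degrees 0…7.
[x⁷] = 1·7 + 1·(-6) + 1·4 + 1·1 + 1·2 + 1·6 = 14.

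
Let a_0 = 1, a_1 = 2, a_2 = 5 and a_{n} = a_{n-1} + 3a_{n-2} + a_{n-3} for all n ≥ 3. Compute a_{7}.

408

The ordinary generating function has denominator 1 - x - 3x^2 - x^3.
Iterating the recurrence: a_0,…,a_{7} = 1, 2, 5, 12, 29, 70, 169, 408.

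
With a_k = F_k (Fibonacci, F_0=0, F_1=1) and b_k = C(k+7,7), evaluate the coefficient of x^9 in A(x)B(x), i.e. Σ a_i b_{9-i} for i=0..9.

18955

Write out a_i and b_{9-i} for i = 0,…,9 and sum the products.
Σ = 0·11440 + 1·6435 + 1·3432 + 2·1716 + 3·792 + 5·330 + 8·120 + 13·36 + 21·8 + 34·1 = 18955.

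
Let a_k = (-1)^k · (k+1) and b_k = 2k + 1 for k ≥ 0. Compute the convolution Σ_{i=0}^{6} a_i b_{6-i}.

This is [x^6] in the product of the two ordinary generating functions.
Σ = 1·13 − 2·11 + 3·9 − 4·7 + 5·5 − 6·3 + 7·1 = 4.

4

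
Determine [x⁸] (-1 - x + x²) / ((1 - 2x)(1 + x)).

-213

The denominator gives the recurrence a_n = a_(n−1) + 2a_(n−2) for n ≥ 3; the numerator fixes a_0 = -1, a_1 = -2, a_2 = -3.
Iterating: -1, -2, -3, -7, -13, -27, -53, -107, -213, so a_8 = -213.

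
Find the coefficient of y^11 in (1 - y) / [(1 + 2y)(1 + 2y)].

-35840

The denominator gives the recurrence a_n = −4a_(n−1) − 4a_(n−2) for n ≥ 2; the numerator fixes a_0 = 1, a_1 = -5.
Iterating: 1, -5, 16, -44, 112, -272, 640, -1472, 3328, -7424, 16384, -35840, so a_11 = -35840.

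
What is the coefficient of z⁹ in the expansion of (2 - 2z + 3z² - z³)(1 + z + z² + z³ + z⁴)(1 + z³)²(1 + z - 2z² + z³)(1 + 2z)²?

-1

(2 - 2z + 3z² - z³) has coefficients 2,-2,3,-1 for degrees 0…3.
(1 + z + z² + z³ + z⁴) has coefficients 1,1,1,1,1,0,0,0,0,0 for degrees 0…9.
Multiplying by (1 + z³)² gives running coefficients 1,1,1,3,3,2,3,3,1,1 for degrees 0…9.
Multiplying by (1 + z - 2z² + z³) gives running coefficients 1,2,0,3,5,0,2,5,0,-1 for degrees 0…9.
Finally multiplying by (1 + 2z)², the product of all factors after the first has coefficients 1,6,12,11,17,32,22,13,28,19 for degrees 0…9.
[z⁹] = 2·19 − 2·28 + 3·13 − 1·22 = -1.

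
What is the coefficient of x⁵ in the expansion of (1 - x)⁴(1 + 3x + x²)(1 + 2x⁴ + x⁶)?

-3

(1 - x)⁴ has coefficients 1,-4,6,-4,1 for degrees 0…4.
(1 + 3x + x²) has coefficients 1,3,1,0,0,0 for degrees 0…5.
Finally multiplying by (1 + 2x⁴ + x⁶), the product of all factors after the first has coefficients 1,3,1,0,2,6 for degrees 0…5.
[x⁵] = 1·6 − 4·2 + 6·0 − 4·1 + 1·3 = -3.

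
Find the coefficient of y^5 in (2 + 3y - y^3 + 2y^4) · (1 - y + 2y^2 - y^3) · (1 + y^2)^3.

(2 + 3y - y^3 + 2y^4) has coefficients 2,3,0,-1,2 for degrees 0…4.
(1 - y + 2y^2 - y^3) has coefficients 1,-1,2,-1,0,0 for degrees 0…5.
Finally multiplying by (1 + y^2)^3, the product of all factors after the first has coefficients 1,-1,5,-4,9,-6 for degrees 0…5.
[y^5] = 2·(-6) + 3·9 − 1·5 + 2·(-1) = 8.

8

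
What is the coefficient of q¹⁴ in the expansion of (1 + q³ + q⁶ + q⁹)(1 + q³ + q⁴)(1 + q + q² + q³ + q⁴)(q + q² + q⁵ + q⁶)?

(1 + q³ + q⁶ + q⁹) has coefficients 1,0,0,1,0,0,1,0,0,1 for degrees 0…9.
(1 + q³ + q⁴) has coefficients 1,0,0,1,1,0,0,0,0,0,0,0,0,0,0 for degrees 0…14.
Multiplying by (1 + q + q² + q³ + q⁴) gives running coefficients 1,1,1,2,3,2,2,2,1,0,0,0,0,0,0 for degrees 0…14.
Finally multiplying by (q + q² + q⁵ + q⁶), the product of all factors after the first has coefficients 0,1,2,2,3,6,7,6,7,8,6,4,4,3,1 for degrees 0…14.
[q¹⁴] = 1·1 + 1·4 + 1·7 + 1·6 = 18.

18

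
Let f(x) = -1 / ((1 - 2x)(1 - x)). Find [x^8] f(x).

The denominator gives the recurrence a_n = 3a_(n−1) − 2a_(n−2) for n ≥ 2; the numerator fixes a_0 = -1, a_1 = -3.
Iterating: -1, -3, -7, -15, -31, -63, -127, -255, -511, so a_8 = -511.

-511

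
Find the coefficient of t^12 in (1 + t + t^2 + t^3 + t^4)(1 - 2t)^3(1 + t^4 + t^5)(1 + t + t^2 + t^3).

(1 + t + t^2 + t^3 + t^4) has coefficients 1,1,1,1,1 for degrees 0…4.
(1 - 2t)^3 has coefficients 1,-6,12,-8,0,0,0,0,0,0,0,0,0 for degrees 0…12.
Multiplying by (1 + t^4 + t^5) gives running coefficients 1,-6,12,-8,1,-5,6,4,-8,0,0,0,0 for degrees 0…12.
Finally multiplying by (1 + t + t^2 + t^3), the product of all factors after the first has coefficients 1,-5,7,-1,-1,0,-6,6,-3,2,-4,-8,0 for degrees 0…12.
[t^12] = 1·0 + 1·(-8) + 1·(-4) + 1·2 + 1·(-3) = -13.

-13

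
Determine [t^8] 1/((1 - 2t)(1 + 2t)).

256

Partial fractions give a closed form: a_n = (1/2)·2^n + (1/2)·(-2)^n.
At n = 8: a_8 = 256.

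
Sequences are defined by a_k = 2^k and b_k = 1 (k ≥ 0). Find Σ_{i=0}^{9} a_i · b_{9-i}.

1023

Write out a_i and b_{9-i} for i = 0,…,9 and sum the products.
Σ = 1·1 + 2·1 + 4·1 + 8·1 + 16·1 + 32·1 + 64·1 + 128·1 + 256·1 + 512·1 = 1023.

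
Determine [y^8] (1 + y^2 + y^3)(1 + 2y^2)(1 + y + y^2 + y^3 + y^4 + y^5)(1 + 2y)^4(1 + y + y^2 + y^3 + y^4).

(1 + y^2 + y^3) has coefficients 1,0,1,1 for degrees 0…3.
(1 + 2y^2) has coefficients 1,0,2,0,0,0,0,0,0 for degrees 0…8.
Multiplying by (1 + y + y^2 + y^3 + y^4 + y^5) gives running coefficients 1,1,3,3,3,3,2,2,0 for degrees 0…8.
Multiplying by (1 + 2y)^4 gives running coefficients 1,9,35,83,147,211,242,234,208 for degrees 0…8.
Finally multiplying by (1 + y + y^2 + y^3 + y^4), the product of all factors after the first has coefficients 1,10,45,128,275,485,718,917,1042 for degrees 0…8.
[y^8] = 1·1042 + 1·718 + 1·485 = 2245.

2245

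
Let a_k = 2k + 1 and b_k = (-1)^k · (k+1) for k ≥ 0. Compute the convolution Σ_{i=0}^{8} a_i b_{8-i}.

5

The convolution is the t^8 coefficient of A(t)B(t).
Σ = 1·9 + 3·(-8) + 5·7 + 7·(-6) + 9·5 + 11·(-4) + 13·3 + 15·(-2) + 17·1 = 5.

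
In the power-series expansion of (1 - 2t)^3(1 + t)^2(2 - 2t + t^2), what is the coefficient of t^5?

2

(1 - 2t)^3 has coefficients 1,-6,12,-8 for degrees 0…3.
(1 + t)^2 has coefficients 1,2,1,0,0,0 for degrees 0…5.
Finally multiplying by (2 - 2t + t^2), the product of all factors after the first has coefficients 2,2,-1,0,1,0 for degrees 0…5.
[t^5] = 1·0 − 6·1 + 12·0 − 8·(-1) = 2.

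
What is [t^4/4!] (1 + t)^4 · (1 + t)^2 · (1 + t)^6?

The EGF product rule gives c_4 = Σ_{k_1+k_2+k_3=4} C(4; k_1,k_2,k_3) · ∏ g_i(k_i), where (1+t)^4 gives the falling factorial (4)_k; (1+t)^2 gives the falling factorial (2)_k; (1+t)^6 gives the falling factorial (6)_k.
g_1(k) for k = 0…4: 1, 4, 12, 24, 24.
g_2(k) for k = 0…4: 1, 2, 2, 0, 0.
g_3(k) for k = 0…4: 1, 6, 30, 120, 360.
First combine the last two factors: h(k) = Σ_j C(k,j)·g_2(j)·g_3(k−j) for k = 0…4: 1, 8, 56, 336, 1680.
c_4 = Σ_k C(4,k)·g_1(k)·h(4−k) = 1·1·1680 + 4·4·336 + 6·12·56 + 4·24·8 + 1·24·1 = 1680 + 5376 + 4032 + 768 + 24 = 11880.

11880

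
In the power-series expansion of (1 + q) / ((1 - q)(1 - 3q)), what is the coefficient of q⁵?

485

Partial fractions give a closed form: a_n = (-1)·1^n + (2)·3^n.
At n = 5: a_5 = 485.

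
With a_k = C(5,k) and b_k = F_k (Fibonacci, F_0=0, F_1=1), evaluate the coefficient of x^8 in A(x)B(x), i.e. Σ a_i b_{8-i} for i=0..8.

This is [x^8] in the product of the two ordinary generating functions.
Σ = 1·21 + 5·13 + 10·8 + 10·5 + 5·3 + 1·2 + 0·1 + 0·1 + 0·0 = 233.

233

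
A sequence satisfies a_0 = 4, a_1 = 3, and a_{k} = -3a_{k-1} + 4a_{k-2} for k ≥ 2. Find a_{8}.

The ordinary generating function has denominator 1 + 3z - 4z^2.
Iterating the recurrence: a_0,…,a_{8} = 4, 3, 7, -9, 55, -201, 823, -3273, 13111.

13111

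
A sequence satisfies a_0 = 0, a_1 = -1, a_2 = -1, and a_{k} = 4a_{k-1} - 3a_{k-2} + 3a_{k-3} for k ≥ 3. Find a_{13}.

The ordinary generating function has denominator 1 - 4x + 3x^2 - 3x^3.
Iterating the recurrence: a_0,…,a_{13} = 0, -1, -1, -1, -4, -16, -55, -184, -619, -2089, -7051, -23794, -80290, -270931.

-270931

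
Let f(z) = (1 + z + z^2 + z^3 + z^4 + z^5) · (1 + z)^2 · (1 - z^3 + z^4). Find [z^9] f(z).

1

(1 + z + z^2 + z^3 + z^4 + z^5) has coefficients 1,1,1,1,1,1 for degrees 0…5.
(1 + z)^2 has coefficients 1,2,1,0,0,0,0,0,0,0 for degrees 0…9.
Finally multiplying by (1 - z^3 + z^4), the product of all factors after the first has coefficients 1,2,1,-1,-1,1,1,0,0,0 for degrees 0…9.
[z^9] = 1·0 + 1·0 + 1·0 + 1·1 + 1·1 + 1·(-1) = 1.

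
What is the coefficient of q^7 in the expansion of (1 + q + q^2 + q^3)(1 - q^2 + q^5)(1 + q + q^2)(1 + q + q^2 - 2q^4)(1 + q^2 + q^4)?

(1 + q + q^2 + q^3) has coefficients 1,1,1,1 for degrees 0…3.
(1 - q^2 + q^5) has coefficients 1,0,-1,0,0,1,0,0 for degrees 0…7.
Multiplying by (1 + q + q^2) gives running coefficients 1,1,0,-1,-1,1,1,1 for degrees 0…7.
Multiplying by (1 + q + q^2 - 2q^4) gives running coefficients 1,2,2,0,-4,-3,1,5 for degrees 0…7.
Finally multiplying by (1 + q^2 + q^4), the product of all factors after the first has coefficients 1,2,3,2,-1,-1,-1,2 for degrees 0…7.
[q^7] = 1·2 + 1·(-1) + 1·(-1) + 1·(-1) = -1.

-1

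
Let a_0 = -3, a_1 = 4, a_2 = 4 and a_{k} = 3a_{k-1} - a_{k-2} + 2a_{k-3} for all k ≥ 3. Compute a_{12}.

58942

The ordinary generating function has denominator 1 - 3y + y^2 - 2y^3.
Iterating the recurrence: a_0,…,a_{12} = -3, 4, 4, 2, 10, 36, 102, 290, 840, 2434, 7042, 20372, 58942.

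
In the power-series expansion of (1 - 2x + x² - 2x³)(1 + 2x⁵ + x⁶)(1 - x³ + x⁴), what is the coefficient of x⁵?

(1 - 2x + x² - 2x³) has coefficients 1,-2,1,-2 for degrees 0…3.
(1 + 2x⁵ + x⁶) has coefficients 1,0,0,0,0,2 for degrees 0…5.
Finally multiplying by (1 - x³ + x⁴), the product of all factors after the first has coefficients 1,0,0,-1,1,2 for degrees 0…5.
[x⁵] = 1·2 − 2·1 + 1·(-1) − 2·0 = -1.

-1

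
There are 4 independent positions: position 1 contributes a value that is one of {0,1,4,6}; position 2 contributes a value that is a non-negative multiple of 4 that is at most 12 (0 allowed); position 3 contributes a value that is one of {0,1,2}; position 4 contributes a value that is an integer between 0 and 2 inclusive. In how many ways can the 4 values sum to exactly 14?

10

The generating function for the choices is (1 + t + t^4 + t^6)·(1 + t^4 + t^8 + t^12)·(1 + t + t^2)·(1 + t + t^2); the count is [t^14].
(1 + t + t^4 + t^6) has coefficients 1,1,0,0,1,0,1 for degrees 0…6.
(1 + t^4 + t^8 + t^12) has coefficients 1,0,0,0,1,0,0,0,1,0,0,0,1,0,0 for degrees 0…14.
Multiplying by (1 + t + t^2) gives running coefficients 1,1,1,0,1,1,1,0,1,1,1,0,1,1,1 for degrees 0…14.
Finally multiplying by (1 + t + t^2), the product of all factors after the first has coefficients 1,2,3,2,2,2,3,2,2,2,3,2,2,2,3 for degrees 0…14.
[t^14] = 1·3 + 1·2 + 1·3 + 1·2 = 10.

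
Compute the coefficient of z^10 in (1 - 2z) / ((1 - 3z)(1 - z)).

29525

Partial fractions give a closed form: a_n = (1/2)·3^n + (1/2)·1^n.
At n = 10: a_10 = 29525.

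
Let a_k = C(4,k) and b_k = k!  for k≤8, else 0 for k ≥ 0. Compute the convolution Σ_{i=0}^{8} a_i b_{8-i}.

This is [x^8] in the product of the two ordinary generating functions.
Σ = 1·40320 + 4·5040 + 6·720 + 4·120 + 1·24 + 0·6 + 0·2 + 0·1 + 0·1 = 65304.

65304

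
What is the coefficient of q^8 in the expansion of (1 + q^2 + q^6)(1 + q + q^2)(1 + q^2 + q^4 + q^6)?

(1 + q^2 + q^6) has coefficients 1,0,1,0,0,0,1 for degrees 0…6.
(1 + q + q^2) has coefficients 1,1,1,0,0,0,0,0,0 for degrees 0…8.
Finally multiplying by (1 + q^2 + q^4 + q^6), the product of all factors after the first has coefficients 1,1,2,1,2,1,2,1,1 for degrees 0…8.
[q^8] = 1·1 + 1·2 + 1·2 = 5.

5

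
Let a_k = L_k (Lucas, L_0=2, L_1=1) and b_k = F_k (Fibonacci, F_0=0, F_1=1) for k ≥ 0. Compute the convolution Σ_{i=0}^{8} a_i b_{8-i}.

189

The convolution is the t^8 coefficient of A(t)B(t).
Σ = 2·21 + 1·13 + 3·8 + 4·5 + 7·3 + 11·2 + 18·1 + 29·1 + 47·0 = 189.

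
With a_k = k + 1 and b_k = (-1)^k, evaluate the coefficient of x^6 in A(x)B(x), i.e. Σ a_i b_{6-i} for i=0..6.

4

The convolution is the t^6 coefficient of A(t)B(t).
Σ = 1·1 + 2·(-1) + 3·1 + 4·(-1) + 5·1 + 6·(-1) + 7·1 = 4.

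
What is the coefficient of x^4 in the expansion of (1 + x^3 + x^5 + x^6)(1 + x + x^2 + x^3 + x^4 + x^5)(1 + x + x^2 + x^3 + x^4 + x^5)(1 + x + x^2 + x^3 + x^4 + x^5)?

(1 + x^3 + x^5 + x^6) has coefficients 1,0,0,1,0 for degrees 0…4.
(1 + x + x^2 + x^3 + x^4 + x^5) has coefficients 1,1,1,1,1 for degrees 0…4.
Multiplying by (1 + x + x^2 + x^3 + x^4 + x^5) gives running coefficients 1,2,3,4,5 for degrees 0…4.
Finally multiplying by (1 + x + x^2 + x^3 + x^4 + x^5), the product of all factors after the first has coefficients 1,3,6,10,15 for degrees 0…4.
[x^4] = 1·15 + 1·3 = 18.

18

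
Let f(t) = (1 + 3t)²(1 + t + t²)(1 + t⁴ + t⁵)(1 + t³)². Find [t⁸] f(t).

(1 + 3t)² has coefficients 1,6,9 for degrees 0…2.
(1 + t + t²) has coefficients 1,1,1,0,0,0,0,0,0 for degrees 0…8.
Multiplying by (1 + t⁴ + t⁵) gives running coefficients 1,1,1,0,1,2,2,1,0 for degrees 0…8.
Finally multiplying by (1 + t³)², the product of all factors after the first has coefficients 1,1,1,2,3,4,3,4,5 for degrees 0…8.
[t⁸] = 1·5 + 6·4 + 9·3 = 56.

56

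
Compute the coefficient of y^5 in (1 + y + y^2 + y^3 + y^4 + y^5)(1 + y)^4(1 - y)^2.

-1

(1 + y + y^2 + y^3 + y^4 + y^5) has coefficients 1,1,1,1,1,1 for degrees 0…5.
(1 + y)^4 has coefficients 1,4,6,4,1,0 for degrees 0…5.
Finally multiplying by (1 - y)^2, the product of all factors after the first has coefficients 1,2,-1,-4,-1,2 for degrees 0…5.
[y^5] = 1·2 + 1·(-1) + 1·(-4) + 1·(-1) + 1·2 + 1·1 = -1.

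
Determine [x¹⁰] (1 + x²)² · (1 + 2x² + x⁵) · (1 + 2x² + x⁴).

(1 + x²)² has coefficients 1,0,2,0,1 for degrees 0…4.
(1 + 2x² + x⁵) has coefficients 1,0,2,0,0,1,0,0,0,0,0 for degrees 0…10.
Finally multiplying by (1 + 2x² + x⁴), the product of all factors after the first has coefficients 1,0,4,0,5,1,2,2,0,1,0 for degrees 0…10.
[x¹⁰] = 1·0 + 2·0 + 1·2 = 2.

2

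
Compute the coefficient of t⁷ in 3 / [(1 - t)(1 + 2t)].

Partial fractions give a closed form: a_n = (1)·1^n + (2)·(-2)^n.
At n = 7: a_7 = -255.

-255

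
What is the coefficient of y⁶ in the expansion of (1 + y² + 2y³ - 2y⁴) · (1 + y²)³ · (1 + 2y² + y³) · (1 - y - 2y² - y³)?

-33

(1 + y² + 2y³ - 2y⁴) has coefficients 1,0,1,2,-2 for degrees 0…4.
(1 + y²)³ has coefficients 1,0,3,0,3,0,1 for degrees 0…6.
Multiplying by (1 + 2y² + y³) gives running coefficients 1,0,5,1,9,3,7 for degrees 0…6.
Finally multiplying by (1 - y - 2y² - y³), the product of all factors after the first has coefficients 1,-1,3,-5,-2,-13,-15 for degrees 0…6.
[y⁶] = 1·(-15) + 1·(-2) + 2·(-5) − 2·3 = -33.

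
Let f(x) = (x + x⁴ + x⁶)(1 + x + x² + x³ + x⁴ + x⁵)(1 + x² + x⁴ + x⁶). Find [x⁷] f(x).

(x + x⁴ + x⁶) has coefficients 0,1,0,0,1,0,1 for degrees 0…6.
(1 + x + x² + x³ + x⁴ + x⁵) has coefficients 1,1,1,1,1,1,0,0 for degrees 0…7.
Finally multiplying by (1 + x² + x⁴ + x⁶), the product of all factors after the first has coefficients 1,1,2,2,3,3,3,3 for degrees 0…7.
[x⁷] = 1·3 + 1·2 + 1·1 = 6.

6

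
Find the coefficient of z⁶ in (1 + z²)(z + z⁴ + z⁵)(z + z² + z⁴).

(1 + z²) has coefficients 1,0,1 for degrees 0…2.
(z + z⁴ + z⁵) has coefficients 0,1,0,0,1,1,0 for degrees 0…6.
Finally multiplying by (z + z² + z⁴), the product of all factors after the first has coefficients 0,0,1,1,0,2,2 for degrees 0…6.
[z⁶] = 1·2 + 1·0 = 2.

2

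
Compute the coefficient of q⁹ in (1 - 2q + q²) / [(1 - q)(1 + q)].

-2

The denominator gives the recurrence a_n = a_(n−2) for n ≥ 3; the numerator fixes a_0 = 1, a_1 = -2, a_2 = 2.
Iterating: 1, -2, 2, -2, 2, -2, 2, -2, 2, -2, so a_9 = -2.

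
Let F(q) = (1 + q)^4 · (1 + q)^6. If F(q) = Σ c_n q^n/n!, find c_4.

The EGF product rule gives c_4 = Σ_{k_1+k_2=4} C(4; k_1,k_2) · ∏ g_i(k_i), where (1+q)^4 gives the falling factorial (4)_k; (1+q)^6 gives the falling factorial (6)_k.
g_1(k) for k = 0…4: 1, 4, 12, 24, 24.
g_2(k) for k = 0…4: 1, 6, 30, 120, 360.
c_4 = Σ_k C(4,k)·g_1(k)·g_2(4−k) = 1·1·360 + 4·4·120 + 6·12·30 + 4·24·6 + 1·24·1 = 360 + 1920 + 2160 + 576 + 24 = 5040.

5040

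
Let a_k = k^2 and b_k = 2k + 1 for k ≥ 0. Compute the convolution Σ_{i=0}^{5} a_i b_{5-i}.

Write out a_i and b_{5-i} for i = 0,…,5 and sum the products.
Σ = 0·11 + 1·9 + 4·7 + 9·5 + 16·3 + 25·1 = 155.

155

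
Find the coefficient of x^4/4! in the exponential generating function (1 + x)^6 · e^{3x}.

The EGF product rule gives c_4 = Σ_{k_1+k_2=4} C(4; k_1,k_2) · ∏ g_i(k_i), where (1+x)^6 gives the falling factorial (6)_k; e^{3x} gives (3)^k.
g_1(k) for k = 0…4: 1, 6, 30, 120, 360.
g_2(k) for k = 0…4: 1, 3, 9, 27, 81.
c_4 = Σ_k C(4,k)·g_1(k)·g_2(4−k) = 1·1·81 + 4·6·27 + 6·30·9 + 4·120·3 + 1·360·1 = 81 + 648 + 1620 + 1440 + 360 = 4149.

4149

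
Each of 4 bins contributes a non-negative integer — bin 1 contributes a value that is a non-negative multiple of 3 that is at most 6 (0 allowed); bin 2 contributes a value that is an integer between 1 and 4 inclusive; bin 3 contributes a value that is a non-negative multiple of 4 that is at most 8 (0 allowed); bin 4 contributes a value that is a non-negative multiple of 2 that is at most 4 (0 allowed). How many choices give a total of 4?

3

The generating function for the choices is (1 + y³ + y⁶)·(y + y² + y³ + y⁴)·(1 + y⁴ + y⁸)·(1 + y² + y⁴); the count is [y⁴].
(1 + y³ + y⁶) has coefficients 1,0,0,1,0 for degrees 0…4.
(y + y² + y³ + y⁴) has coefficients 0,1,1,1,1 for degrees 0…4.
Multiplying by (1 + y⁴ + y⁸) gives running coefficients 0,1,1,1,1 for degrees 0…4.
Finally multiplying by (1 + y² + y⁴), the product of all factors after the first has coefficients 0,1,1,2,2 for degrees 0…4.
[y⁴] = 1·2 + 1·1 = 3.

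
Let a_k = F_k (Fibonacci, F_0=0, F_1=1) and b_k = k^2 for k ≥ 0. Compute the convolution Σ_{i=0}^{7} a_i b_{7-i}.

148

Write out a_i and b_{7-i} for i = 0,…,7 and sum the products.
Σ = 0·49 + 1·36 + 1·25 + 2·16 + 3·9 + 5·4 + 8·1 + 13·0 = 148.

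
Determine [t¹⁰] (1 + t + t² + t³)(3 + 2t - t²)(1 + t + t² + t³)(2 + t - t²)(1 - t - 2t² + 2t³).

(1 + t + t² + t³) has coefficients 1,1,1,1 for degrees 0…3.
(3 + 2t - t²) has coefficients 3,2,-1,0,0,0,0,0,0,0,0 for degrees 0…10.
Multiplying by (1 + t + t² + t³) gives running coefficients 3,5,4,4,1,-1,0,0,0,0,0 for degrees 0…10.
Multiplying by (2 + t - t²) gives running coefficients 6,13,10,7,2,-5,-2,1,0,0,0 for degrees 0…10.
Finally multiplying by (1 - t - 2t² + 2t³), the product of all factors after the first has coefficients 6,7,-15,-17,1,-1,13,17,-7,-6,2 for degrees 0…10.
[t¹⁰] = 1·2 + 1·(-6) + 1·(-7) + 1·17 = 6.

6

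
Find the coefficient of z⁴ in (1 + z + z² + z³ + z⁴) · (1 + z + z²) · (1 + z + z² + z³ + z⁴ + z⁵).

(1 + z + z² + z³ + z⁴) has coefficients 1,1,1,1,1 for degrees 0…4.
(1 + z + z²) has coefficients 1,1,1,0,0 for degrees 0…4.
Finally multiplying by (1 + z + z² + z³ + z⁴ + z⁵), the product of all factors after the first has coefficients 1,2,3,3,3 for degrees 0…4.
[z⁴] = 1·3 + 1·3 + 1·3 + 1·2 + 1·1 = 12.

12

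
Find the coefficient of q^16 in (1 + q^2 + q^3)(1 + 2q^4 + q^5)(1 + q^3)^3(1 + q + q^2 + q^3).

(1 + q^2 + q^3) has coefficients 1,0,1,1 for degrees 0…3.
(1 + 2q^4 + q^5) has coefficients 1,0,0,0,2,1,0,0,0,0,0,0,0,0,0,0,0 for degrees 0…16.
Multiplying by (1 + q^3)^3 gives running coefficients 1,0,0,3,2,1,3,6,3,1,6,3,0,2,1,0,0 for degrees 0…16.
Finally multiplying by (1 + q + q^2 + q^3), the product of all factors after the first has coefficients 1,1,1,4,5,6,9,12,13,13,16,13,10,11,6,3,3 for degrees 0…16.
[q^16] = 1·3 + 1·6 + 1·11 = 20.

20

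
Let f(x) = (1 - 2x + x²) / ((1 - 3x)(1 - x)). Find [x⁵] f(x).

162

The denominator gives the recurrence a_n = 4a_(n−1) − 3a_(n−2) for n ≥ 3; the numerator fixes a_0 = 1, a_1 = 2, a_2 = 6.
Iterating: 1, 2, 6, 18, 54, 162, so a_5 = 162.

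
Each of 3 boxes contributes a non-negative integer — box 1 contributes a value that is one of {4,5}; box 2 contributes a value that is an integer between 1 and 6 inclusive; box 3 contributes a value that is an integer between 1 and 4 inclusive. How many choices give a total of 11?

8

The generating function for the choices is (x⁴ + x⁵)·(x + x² + x³ + x⁴ + x⁵ + x⁶)·(x + x² + x³ + x⁴); the count is [x¹¹].
(x⁴ + x⁵) has coefficients 0,0,0,0,1,1 for degrees 0…5.
(x + x² + x³ + x⁴ + x⁵ + x⁶) has coefficients 0,1,1,1,1,1,1,0,0,0,0,0 for degrees 0…11.
Finally multiplying by (x + x² + x³ + x⁴), the product of all factors after the first has coefficients 0,0,1,2,3,4,4,4,3,2,1,0 for degrees 0…11.
[x¹¹] = 1·4 + 1·4 = 8.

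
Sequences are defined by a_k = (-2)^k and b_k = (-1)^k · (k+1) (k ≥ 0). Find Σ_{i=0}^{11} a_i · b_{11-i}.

This is [x^11] in the product of the two ordinary generating functions.
Σ = 1·(-12) − 2·11 + 4·(-10) − 8·9 + 16·(-8) − 32·7 + 64·(-6) − 128·5 + 256·(-4) − 512·3 + 1024·(-2) − 2048·1 = -8178.

-8178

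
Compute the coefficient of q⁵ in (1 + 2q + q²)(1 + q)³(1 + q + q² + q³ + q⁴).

31

(1 + 2q + q²) has coefficients 1,2,1 for degrees 0…2.
(1 + q)³ has coefficients 1,3,3,1,0,0 for degrees 0…5.
Finally multiplying by (1 + q + q² + q³ + q⁴), the product of all factors after the first has coefficients 1,4,7,8,8,7 for degrees 0…5.
[q⁵] = 1·7 + 2·8 + 1·8 = 31.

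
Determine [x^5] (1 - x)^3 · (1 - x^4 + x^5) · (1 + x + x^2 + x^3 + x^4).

(1 - x)^3 has coefficients 1,-3,3,-1 for degrees 0…3.
(1 - x^4 + x^5) has coefficients 1,0,0,0,-1,1 for degrees 0…5.
Finally multiplying by (1 + x + x^2 + x^3 + x^4), the product of all factors after the first has coefficients 1,1,1,1,0,0 for degrees 0…5.
[x^5] = 1·0 − 3·0 + 3·1 − 1·1 = 2.

2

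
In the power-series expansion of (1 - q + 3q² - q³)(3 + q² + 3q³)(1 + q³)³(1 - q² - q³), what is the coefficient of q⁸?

(1 - q + 3q² - q³) has coefficients 1,-1,3,-1 for degrees 0…3.
(3 + q² + 3q³) has coefficients 3,0,1,3,0,0,0,0,0 for degrees 0…8.
Multiplying by (1 + q³)³ gives running coefficients 3,0,1,12,0,3,18,0,3 for degrees 0…8.
Finally multiplying by (1 - q² - q³), the product of all factors after the first has coefficients 3,0,-2,9,-1,-10,6,-3,-18 for degrees 0…8.
[q⁸] = 1·(-18) − 1·(-3) + 3·6 − 1·(-10) = 13.

13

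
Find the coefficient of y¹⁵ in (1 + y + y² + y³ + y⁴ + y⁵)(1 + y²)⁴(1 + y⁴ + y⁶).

(1 + y + y² + y³ + y⁴ + y⁵) has coefficients 1,1,1,1,1,1 for degrees 0…5.
(1 + y²)⁴ has coefficients 1,0,4,0,6,0,4,0,1,0,0,0,0,0,0,0 for degrees 0…15.
Finally multiplying by (1 + y⁴ + y⁶), the product of all factors after the first has coefficients 1,0,4,0,7,0,9,0,11,0,10,0,5,0,1,0 for degrees 0…15.
[y¹⁵] = 1·0 + 1·1 + 1·0 + 1·5 + 1·0 + 1·10 = 16.

16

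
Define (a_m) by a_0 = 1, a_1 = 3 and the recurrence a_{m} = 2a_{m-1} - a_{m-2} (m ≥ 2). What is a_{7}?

15

The ordinary generating function has denominator 1 - 2z + z^2.
Iterating the recurrence: a_0,…,a_{7} = 1, 3, 5, 7, 9, 11, 13, 15.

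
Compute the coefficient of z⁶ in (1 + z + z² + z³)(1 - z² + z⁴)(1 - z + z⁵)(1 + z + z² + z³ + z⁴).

2

(1 + z + z² + z³) has coefficients 1,1,1,1 for degrees 0…3.
(1 - z² + z⁴) has coefficients 1,0,-1,0,1,0,0 for degrees 0…6.
Multiplying by (1 - z + z⁵) gives running coefficients 1,-1,-1,1,1,0,0 for degrees 0…6.
Finally multiplying by (1 + z + z² + z³ + z⁴), the product of all factors after the first has coefficients 1,0,-1,0,1,0,1 for degrees 0…6.
[z⁶] = 1·1 + 1·0 + 1·1 + 1·0 = 2.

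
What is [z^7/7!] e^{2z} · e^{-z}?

The EGF product rule gives c_7 = Σ_{k_1+k_2=7} C(7; k_1,k_2) · ∏ g_i(k_i), where e^{2z} gives (2)^k; e^{-z} gives (-1)^k.
g_1(k) for k = 0…7: 1, 2, 4, 8, 16, 32, 64, 128.
g_2(k) for k = 0…7: 1, -1, 1, -1, 1, -1, 1, -1.
c_7 = Σ_k C(7,k)·g_1(k)·g_2(7−k) = 1·1·(-1) + 7·2·1 + 21·4·(-1) + 35·8·1 + 35·16·(-1) + 21·32·1 + 7·64·(-1) + 1·128·1 = −1 + 14 − 84 + 280 − 560 + 672 − 448 + 128 = 1.

1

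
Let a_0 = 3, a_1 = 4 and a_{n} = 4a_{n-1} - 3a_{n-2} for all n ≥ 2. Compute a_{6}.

367

The ordinary generating function has denominator 1 - 4q + 3q^2.
Iterating the recurrence: a_0,…,a_{6} = 3, 4, 7, 16, 43, 124, 367.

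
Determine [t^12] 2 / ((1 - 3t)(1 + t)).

797162

Partial fractions give a closed form: a_n = (3/2)·3^n + (1/2)·(-1)^n.
At n = 12: a_12 = 797162.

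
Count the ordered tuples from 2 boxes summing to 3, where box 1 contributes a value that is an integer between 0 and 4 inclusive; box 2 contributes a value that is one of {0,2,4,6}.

2

The generating function for the choices is (1 + t + t² + t³ + t⁴)·(1 + t² + t⁴ + t⁶); the count is [t³].
(1 + t + t² + t³ + t⁴) has coefficients 1,1,1,1 for degrees 0…3.
(1 + t² + t⁴ + t⁶) has coefficients 1,0,1,0 for degrees 0…3.
[t³] = 1·0 + 1·1 + 1·0 + 1·1 = 2.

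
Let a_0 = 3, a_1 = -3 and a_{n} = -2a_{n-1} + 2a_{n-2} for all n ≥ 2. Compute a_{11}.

The ordinary generating function has denominator 1 + 2t - 2t^2.
Iterating the recurrence: a_0,…,a_{11} = 3, -3, 12, -30, 84, -228, 624, -1704, 4656, -12720, 34752, -94944.

-94944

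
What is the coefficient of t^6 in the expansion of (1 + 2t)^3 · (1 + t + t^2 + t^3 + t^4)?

(1 + 2t)^3 has coefficients 1,6,12,8 for degrees 0…3.
(1 + t + t^2 + t^3 + t^4) has coefficients 1,1,1,1,1,0,0 for degrees 0…6.
[t^6] = 1·0 + 6·0 + 12·1 + 8·1 = 20.

20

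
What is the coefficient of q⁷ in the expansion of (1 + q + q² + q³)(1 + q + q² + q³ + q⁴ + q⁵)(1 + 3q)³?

(1 + q + q² + q³) has coefficients 1,1,1,1 for degrees 0…3.
(1 + q + q² + q³ + q⁴ + q⁵) has coefficients 1,1,1,1,1,1,0,0 for degrees 0…7.
Finally multiplying by (1 + 3q)³, the product of all factors after the first has coefficients 1,10,37,64,64,64,63,54 for degrees 0…7.
[q⁷] = 1·54 + 1·63 + 1·64 + 1·64 = 245.

245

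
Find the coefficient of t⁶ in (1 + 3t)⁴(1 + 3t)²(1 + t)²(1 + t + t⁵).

(1 + 3t)⁴ has coefficients 1,12,54,108,81 for degrees 0…4.
(1 + 3t)² has coefficients 1,6,9,0,0,0,0 for degrees 0…6.
Multiplying by (1 + t)² gives running coefficients 1,8,22,24,9,0,0 for degrees 0…6.
Finally multiplying by (1 + t + t⁵), the product of all factors after the first has coefficients 1,9,30,46,33,10,8 for degrees 0…6.
[t⁶] = 1·8 + 12·10 + 54·33 + 108·46 + 81·30 = 9308.

9308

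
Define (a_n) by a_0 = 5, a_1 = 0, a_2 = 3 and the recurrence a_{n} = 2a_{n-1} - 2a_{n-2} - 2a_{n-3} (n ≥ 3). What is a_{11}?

-680

The ordinary generating function has denominator 1 - 2t + 2t^2 + 2t^3.
Iterating the recurrence: a_0,…,a_{11} = 5, 0, 3, -4, -14, -26, -16, 48, 180, 296, 136, -680.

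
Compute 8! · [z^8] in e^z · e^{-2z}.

1

The EGF product rule gives c_8 = Σ_{k_1+k_2=8} C(8; k_1,k_2) · ∏ g_i(k_i), where e^z gives (1)^k; e^{-2z} gives (-2)^k.
g_1(k) for k = 0…8: 1, 1, 1, 1, 1, 1, 1, 1, 1.
g_2(k) for k = 0…8: 1, -2, 4, -8, 16, -32, 64, -128, 256.
c_8 = Σ_k C(8,k)·g_1(k)·g_2(8−k) = 1·1·256 + 8·1·(-128) + 28·1·64 + 56·1·(-32) + 70·1·16 + 56·1·(-8) + 28·1·4 + 8·1·(-2) + 1·1·1 = 256 − 1024 + 1792 − 1792 + 1120 − 448 + 112 − 16 + 1 = 1.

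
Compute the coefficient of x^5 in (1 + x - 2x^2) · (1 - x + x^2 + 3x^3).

-6

(1 + x - 2x^2) has coefficients 1,1,-2 for degrees 0…2.
(1 - x + x^2 + 3x^3) has coefficients 1,-1,1,3,0,0 for degrees 0…5.
[x^5] = 1·0 + 1·0 − 2·3 = -6.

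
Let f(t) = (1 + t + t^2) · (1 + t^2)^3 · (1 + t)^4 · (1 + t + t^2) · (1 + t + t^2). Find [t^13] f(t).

(1 + t + t^2) has coefficients 1,1,1 for degrees 0…2.
(1 + t^2)^3 has coefficients 1,0,3,0,3,0,1,0,0,0,0,0,0,0 for degrees 0…13.
Multiplying by (1 + t)^4 gives running coefficients 1,4,9,16,22,24,22,16,9,4,1,0,0,0 for degrees 0…13.
Multiplying by (1 + t + t^2) gives running coefficients 1,5,14,29,47,62,68,62,47,29,14,5,1,0 for degrees 0…13.
Finally multiplying by (1 + t + t^2), the product of all factors after the first has coefficients 1,6,20,48,90,138,177,192,177,138,90,48,20,6 for degrees 0…13.
[t^13] = 1·6 + 1·20 + 1·48 = 74.

74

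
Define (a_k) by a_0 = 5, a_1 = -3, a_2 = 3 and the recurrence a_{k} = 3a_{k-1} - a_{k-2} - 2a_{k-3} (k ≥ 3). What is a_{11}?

1823

The ordinary generating function has denominator 1 - 3y + y^2 + 2y^3.
Iterating the recurrence: a_0,…,a_{11} = 5, -3, 3, 2, 9, 19, 44, 95, 203, 426, 885, 1823.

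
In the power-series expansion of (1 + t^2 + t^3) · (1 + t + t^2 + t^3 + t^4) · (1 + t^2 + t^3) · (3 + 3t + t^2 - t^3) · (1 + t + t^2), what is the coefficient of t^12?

10

(1 + t^2 + t^3) has coefficients 1,0,1,1 for degrees 0…3.
(1 + t + t^2 + t^3 + t^4) has coefficients 1,1,1,1,1,0,0,0,0,0,0,0,0 for degrees 0…12.
Multiplying by (1 + t^2 + t^3) gives running coefficients 1,1,2,3,3,2,2,1,0,0,0,0,0 for degrees 0…12.
Multiplying by (3 + 3t + t^2 - t^3) gives running coefficients 3,6,10,15,19,16,12,8,3,-1,-1,0,0 for degrees 0…12.
Finally multiplying by (1 + t + t^2), the product of all factors after the first has coefficients 3,9,19,31,44,50,47,36,23,10,1,-2,-1 for degrees 0…12.
[t^12] = 1·(-1) + 1·1 + 1·10 = 10.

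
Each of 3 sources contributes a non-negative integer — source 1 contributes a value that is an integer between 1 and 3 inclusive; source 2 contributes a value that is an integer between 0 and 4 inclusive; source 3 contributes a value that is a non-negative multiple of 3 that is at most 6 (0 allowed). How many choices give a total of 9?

5

The generating function for the choices is (z + z^2 + z^3)·(1 + z + z^2 + z^3 + z^4)·(1 + z^3 + z^6); the count is [z^9].
(z + z^2 + z^3) has coefficients 0,1,1,1 for degrees 0…3.
(1 + z + z^2 + z^3 + z^4) has coefficients 1,1,1,1,1,0,0,0,0,0 for degrees 0…9.
Finally multiplying by (1 + z^3 + z^6), the product of all factors after the first has coefficients 1,1,1,2,2,1,2,2,1,1 for degrees 0…9.
[z^9] = 1·1 + 1·2 + 1·2 = 5.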